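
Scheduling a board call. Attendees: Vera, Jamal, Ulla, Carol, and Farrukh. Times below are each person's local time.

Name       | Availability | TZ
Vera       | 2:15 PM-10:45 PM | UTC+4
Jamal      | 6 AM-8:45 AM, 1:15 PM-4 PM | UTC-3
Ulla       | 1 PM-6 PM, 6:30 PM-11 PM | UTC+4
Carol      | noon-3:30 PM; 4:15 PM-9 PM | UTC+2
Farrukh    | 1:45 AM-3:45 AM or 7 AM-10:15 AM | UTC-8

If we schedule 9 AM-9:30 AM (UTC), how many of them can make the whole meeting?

Vera in UTC: 10:15-18:45 (subtract 4h to convert from UTC+4).
Jamal in UTC: 09:00-11:45, 16:15-19:00 (add 3h to convert from UTC-3).
Ulla in UTC: 09:00-14:00, 14:30-19:00 (subtract 4h to convert from UTC+4).
Carol in UTC: 10:00-13:30, 14:15-19:00 (subtract 2h to convert from UTC+2).
Farrukh in UTC: 09:45-11:45, 15:00-18:15 (add 8h to convert from UTC-8).
Jamal and Ulla can make the full 09:00-09:30 slot — that's 2.

2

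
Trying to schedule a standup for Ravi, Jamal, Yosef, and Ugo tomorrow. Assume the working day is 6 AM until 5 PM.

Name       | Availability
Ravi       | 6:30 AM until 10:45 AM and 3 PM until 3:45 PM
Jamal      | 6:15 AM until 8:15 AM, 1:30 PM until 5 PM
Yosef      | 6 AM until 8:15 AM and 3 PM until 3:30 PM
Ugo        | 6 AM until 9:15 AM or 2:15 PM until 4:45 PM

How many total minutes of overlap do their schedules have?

135

Ravi ∩ Jamal: 06:30-08:15, 15:00-15:45.
Ravi ∩ Jamal ∩ Yosef: 06:30-08:15, 15:00-15:30.
Ravi ∩ Jamal ∩ Yosef ∩ Ugo: 06:30-08:15, 15:00-15:30.
Summing the common windows: 105 + 30 = 135 minutes.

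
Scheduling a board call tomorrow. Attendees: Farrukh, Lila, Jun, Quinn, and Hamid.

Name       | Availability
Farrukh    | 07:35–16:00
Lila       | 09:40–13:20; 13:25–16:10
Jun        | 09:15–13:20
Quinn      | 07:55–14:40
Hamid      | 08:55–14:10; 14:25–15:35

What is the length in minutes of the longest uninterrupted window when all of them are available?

220

Farrukh ∩ Lila: 09:40-13:20, 13:25-16:00.
Farrukh ∩ Lila ∩ Jun: 09:40-13:20.
Farrukh ∩ Lila ∩ Jun ∩ Quinn: 09:40-13:20.
Farrukh ∩ Lila ∩ Jun ∩ Quinn ∩ Hamid: 09:40-13:20.
The longest is 09:40-13:20 at 220 minutes.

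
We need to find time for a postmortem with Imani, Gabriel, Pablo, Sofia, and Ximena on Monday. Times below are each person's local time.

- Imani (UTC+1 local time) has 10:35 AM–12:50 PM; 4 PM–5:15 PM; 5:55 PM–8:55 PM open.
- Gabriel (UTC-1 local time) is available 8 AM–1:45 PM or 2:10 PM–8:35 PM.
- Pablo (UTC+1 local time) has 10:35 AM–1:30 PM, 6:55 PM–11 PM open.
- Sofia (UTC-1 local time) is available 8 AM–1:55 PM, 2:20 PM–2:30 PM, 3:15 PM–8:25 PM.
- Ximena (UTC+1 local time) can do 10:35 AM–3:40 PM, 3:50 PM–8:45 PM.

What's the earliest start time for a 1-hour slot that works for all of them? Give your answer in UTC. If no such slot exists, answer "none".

09:35

Imani in UTC: 09:35-11:50, 15:00-16:15, 16:55-19:55 (subtract 1h to convert from UTC+1).
Gabriel in UTC: 09:00-14:45, 15:10-21:35 (add 1h to convert from UTC-1).
Pablo in UTC: 09:35-12:30, 17:55-22:00 (subtract 1h to convert from UTC+1).
Sofia in UTC: 09:00-14:55, 15:20-15:30, 16:15-21:25 (add 1h to convert from UTC-1).
Ximena in UTC: 09:35-14:40, 14:50-19:45 (subtract 1h to convert from UTC+1).
Imani ∩ Gabriel: 09:35-11:50, 15:10-16:15, 16:55-19:55.
Imani ∩ Gabriel ∩ Pablo: 09:35-11:50, 17:55-19:55.
Imani ∩ Gabriel ∩ Pablo ∩ Sofia: 09:35-11:50, 17:55-19:55.
Imani ∩ Gabriel ∩ Pablo ∩ Sofia ∩ Ximena: 09:35-11:50, 17:55-19:45.
The first common window of at least 60 minutes is 09:35-11:50, so the earliest start is 09:35.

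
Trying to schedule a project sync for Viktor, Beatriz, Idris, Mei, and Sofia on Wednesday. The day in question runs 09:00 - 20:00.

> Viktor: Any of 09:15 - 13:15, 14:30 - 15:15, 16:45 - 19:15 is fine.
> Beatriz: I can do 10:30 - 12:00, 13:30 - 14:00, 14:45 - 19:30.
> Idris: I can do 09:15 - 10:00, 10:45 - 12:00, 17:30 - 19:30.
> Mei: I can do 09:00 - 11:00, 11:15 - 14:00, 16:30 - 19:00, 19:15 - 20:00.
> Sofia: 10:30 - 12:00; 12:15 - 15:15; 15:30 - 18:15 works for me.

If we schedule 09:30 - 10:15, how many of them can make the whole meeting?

2

Viktor and Mei can make the full 09:30-10:15 slot — that's 2.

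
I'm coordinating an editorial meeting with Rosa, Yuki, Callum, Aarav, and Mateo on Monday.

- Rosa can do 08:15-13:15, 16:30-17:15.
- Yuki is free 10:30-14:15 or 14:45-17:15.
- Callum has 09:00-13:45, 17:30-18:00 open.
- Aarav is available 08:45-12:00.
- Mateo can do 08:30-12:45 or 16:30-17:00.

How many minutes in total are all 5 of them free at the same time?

Rosa ∩ Yuki: 10:30-13:15, 16:30-17:15.
Rosa ∩ Yuki ∩ Callum: 10:30-13:15.
Rosa ∩ Yuki ∩ Callum ∩ Aarav: 10:30-12:00.
Rosa ∩ Yuki ∩ Callum ∩ Aarav ∩ Mateo: 10:30-12:00.
So the common availability across everyone is 10:30-12:00.
That's a single block of 90 minutes.

90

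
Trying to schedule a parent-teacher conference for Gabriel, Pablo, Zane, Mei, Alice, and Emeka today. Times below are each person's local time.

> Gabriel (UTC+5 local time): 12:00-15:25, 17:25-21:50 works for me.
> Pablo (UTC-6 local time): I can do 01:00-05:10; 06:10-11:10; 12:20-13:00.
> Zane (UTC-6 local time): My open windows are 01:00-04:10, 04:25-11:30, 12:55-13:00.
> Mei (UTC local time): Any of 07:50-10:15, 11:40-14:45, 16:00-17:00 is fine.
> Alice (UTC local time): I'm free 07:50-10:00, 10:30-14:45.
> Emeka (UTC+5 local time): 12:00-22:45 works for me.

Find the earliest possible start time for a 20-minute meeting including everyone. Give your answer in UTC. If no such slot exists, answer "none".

07:50

Gabriel in UTC: 07:00-10:25, 12:25-16:50 (subtract 5h to convert from UTC+5).
Pablo in UTC: 07:00-11:10, 12:10-17:10, 18:20-19:00 (add 6h to convert from UTC-6).
Zane in UTC: 07:00-10:10, 10:25-17:30, 18:55-19:00 (add 6h to convert from UTC-6).
Mei in UTC: 07:50-10:15, 11:40-14:45, 16:00-17:00.
Alice in UTC: 07:50-10:00, 10:30-14:45.
Emeka in UTC: 07:00-17:45 (subtract 5h to convert from UTC+5).
Gabriel ∩ Pablo: 07:00-10:25, 12:25-16:50.
Gabriel ∩ Pablo ∩ Zane: 07:00-10:10, 12:25-16:50.
Gabriel ∩ Pablo ∩ Zane ∩ Mei: 07:50-10:10, 12:25-14:45, 16:00-16:50.
Gabriel ∩ Pablo ∩ Zane ∩ Mei ∩ Alice: 07:50-10:00, 12:25-14:45.
Gabriel ∩ Pablo ∩ Zane ∩ Mei ∩ Alice ∩ Emeka: 07:50-10:00, 12:25-14:45.
Those are the intersection windows.
The first common window of at least 20 minutes is 07:50-10:00, so the earliest start is 07:50.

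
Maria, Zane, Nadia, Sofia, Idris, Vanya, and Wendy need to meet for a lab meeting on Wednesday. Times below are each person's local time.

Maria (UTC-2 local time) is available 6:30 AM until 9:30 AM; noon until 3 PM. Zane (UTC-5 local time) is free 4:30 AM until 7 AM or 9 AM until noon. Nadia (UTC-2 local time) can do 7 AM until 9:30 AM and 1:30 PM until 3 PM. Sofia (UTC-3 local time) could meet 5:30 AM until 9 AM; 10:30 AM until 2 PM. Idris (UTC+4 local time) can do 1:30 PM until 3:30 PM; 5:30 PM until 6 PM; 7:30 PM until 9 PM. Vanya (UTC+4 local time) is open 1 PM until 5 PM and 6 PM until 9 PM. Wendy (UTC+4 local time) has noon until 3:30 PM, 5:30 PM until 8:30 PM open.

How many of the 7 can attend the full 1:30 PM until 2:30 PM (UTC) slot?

Maria in UTC: 08:30-11:30, 14:00-17:00 (add 2h to convert from UTC-2).
Zane in UTC: 09:30-12:00, 14:00-17:00 (add 5h to convert from UTC-5).
Nadia in UTC: 09:00-11:30, 15:30-17:00 (add 2h to convert from UTC-2).
Sofia in UTC: 08:30-12:00, 13:30-17:00 (add 3h to convert from UTC-3).
Idris in UTC: 09:30-11:30, 13:30-14:00, 15:30-17:00 (subtract 4h to convert from UTC+4).
Vanya in UTC: 09:00-13:00, 14:00-17:00 (subtract 4h to convert from UTC+4).
Wendy in UTC: 08:00-11:30, 13:30-16:30 (subtract 4h to convert from UTC+4).
Sofia and Wendy can make the full 13:30-14:30 slot — that's 2.

2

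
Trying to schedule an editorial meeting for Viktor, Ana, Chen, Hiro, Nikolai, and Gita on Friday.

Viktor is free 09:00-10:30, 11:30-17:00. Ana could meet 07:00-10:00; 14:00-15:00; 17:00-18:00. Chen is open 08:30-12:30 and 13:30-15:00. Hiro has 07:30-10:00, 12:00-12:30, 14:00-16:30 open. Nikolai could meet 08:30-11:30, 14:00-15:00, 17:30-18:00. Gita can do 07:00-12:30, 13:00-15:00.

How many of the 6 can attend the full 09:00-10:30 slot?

Viktor, Chen, Nikolai, and Gita can make the full 09:00-10:30 slot — that's 4.

4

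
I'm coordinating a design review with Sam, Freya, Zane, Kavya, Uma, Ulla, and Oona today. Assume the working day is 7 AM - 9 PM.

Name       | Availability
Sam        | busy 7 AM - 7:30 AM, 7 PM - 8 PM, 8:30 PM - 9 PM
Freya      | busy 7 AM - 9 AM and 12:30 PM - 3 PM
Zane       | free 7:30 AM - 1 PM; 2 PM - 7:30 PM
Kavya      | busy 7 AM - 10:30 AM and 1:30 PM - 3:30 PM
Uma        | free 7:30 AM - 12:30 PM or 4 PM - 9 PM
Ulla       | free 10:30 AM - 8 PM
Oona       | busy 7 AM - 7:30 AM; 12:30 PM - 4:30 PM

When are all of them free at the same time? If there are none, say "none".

10:30-12:30, 16:30-19:00

Sam free: 07:30-19:00, 20:00-20:30 (invert busy blocks within the working day).
Freya free: 09:00-12:30, 15:00-21:00 (invert busy blocks within the working day).
Zane free: 07:30-13:00, 14:00-19:30.
Kavya free: 10:30-13:30, 15:30-21:00 (invert busy blocks within the working day).
Uma free: 07:30-12:30, 16:00-21:00.
Ulla free: 10:30-20:00.
Oona free: 07:30-12:30, 16:30-21:00 (invert busy blocks within the working day).
Sam ∩ Freya: 09:00-12:30, 15:00-19:00, 20:00-20:30.
Sam ∩ Freya ∩ Zane: 09:00-12:30, 15:00-19:00.
Sam ∩ Freya ∩ Zane ∩ Kavya: 10:30-12:30, 15:30-19:00.
Sam ∩ Freya ∩ Zane ∩ Kavya ∩ Uma: 10:30-12:30, 16:00-19:00.
Sam ∩ Freya ∩ Zane ∩ Kavya ∩ Uma ∩ Ulla: 10:30-12:30, 16:00-19:00.
Sam ∩ Freya ∩ Zane ∩ Kavya ∩ Uma ∩ Ulla ∩ Oona: 10:30-12:30, 16:30-19:00.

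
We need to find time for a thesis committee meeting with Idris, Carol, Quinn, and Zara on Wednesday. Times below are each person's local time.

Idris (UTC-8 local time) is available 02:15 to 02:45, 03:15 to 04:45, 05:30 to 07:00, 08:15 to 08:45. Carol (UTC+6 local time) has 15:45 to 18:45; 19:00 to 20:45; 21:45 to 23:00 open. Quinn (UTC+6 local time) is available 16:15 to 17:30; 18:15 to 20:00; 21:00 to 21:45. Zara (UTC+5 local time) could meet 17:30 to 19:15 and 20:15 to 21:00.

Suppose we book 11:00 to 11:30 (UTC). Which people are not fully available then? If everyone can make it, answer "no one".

Idris, Zara

Idris in UTC: 10:15-10:45, 11:15-12:45, 13:30-15:00, 16:15-16:45 (add 8h to convert from UTC-8).
Carol in UTC: 09:45-12:45, 13:00-14:45, 15:45-17:00 (subtract 6h to convert from UTC+6).
Quinn in UTC: 10:15-11:30, 12:15-14:00, 15:00-15:45 (subtract 6h to convert from UTC+6).
Zara in UTC: 12:30-14:15, 15:15-16:00 (subtract 5h to convert from UTC+5).
Idris: not fully free for 11:00-11:30. Carol: free for 11:00-11:30. Quinn: free for 11:00-11:30. Zara: not fully free for 11:00-11:30.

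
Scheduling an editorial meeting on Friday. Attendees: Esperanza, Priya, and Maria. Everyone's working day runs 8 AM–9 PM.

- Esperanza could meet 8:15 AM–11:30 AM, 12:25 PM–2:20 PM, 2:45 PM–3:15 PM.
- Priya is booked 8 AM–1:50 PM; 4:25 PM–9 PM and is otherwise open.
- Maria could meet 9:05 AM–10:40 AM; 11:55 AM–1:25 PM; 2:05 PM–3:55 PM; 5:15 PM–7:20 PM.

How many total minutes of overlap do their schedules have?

Esperanza free: 08:15-11:30, 12:25-14:20, 14:45-15:15.
Priya free: 13:50-16:25 (invert busy blocks within the working day).
Maria free: 09:05-10:40, 11:55-13:25, 14:05-15:55, 17:15-19:20.
Esperanza ∩ Priya: 13:50-14:20, 14:45-15:15.
Esperanza ∩ Priya ∩ Maria: 14:05-14:20, 14:45-15:15.
Summing the common windows: 15 + 30 = 45 minutes.

45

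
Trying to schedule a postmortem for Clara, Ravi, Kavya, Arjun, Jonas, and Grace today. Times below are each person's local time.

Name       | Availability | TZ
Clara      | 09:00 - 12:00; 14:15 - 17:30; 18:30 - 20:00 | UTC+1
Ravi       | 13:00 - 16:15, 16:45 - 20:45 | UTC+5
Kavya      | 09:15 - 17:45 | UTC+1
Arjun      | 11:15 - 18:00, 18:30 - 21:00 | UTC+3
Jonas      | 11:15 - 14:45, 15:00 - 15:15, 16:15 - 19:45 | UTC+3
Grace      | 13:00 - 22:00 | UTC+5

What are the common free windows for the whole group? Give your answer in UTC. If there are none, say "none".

Clara in UTC: 08:00-11:00, 13:15-16:30, 17:30-19:00 (subtract 1h to convert from UTC+1).
Ravi in UTC: 08:00-11:15, 11:45-15:45 (subtract 5h to convert from UTC+5).
Kavya in UTC: 08:15-16:45 (subtract 1h to convert from UTC+1).
Arjun in UTC: 08:15-15:00, 15:30-18:00 (subtract 3h to convert from UTC+3).
Jonas in UTC: 08:15-11:45, 12:00-12:15, 13:15-16:45 (subtract 3h to convert from UTC+3).
Grace in UTC: 08:00-17:00 (subtract 5h to convert from UTC+5).
Clara ∩ Ravi: 08:00-11:00, 13:15-15:45.
Clara ∩ Ravi ∩ Kavya: 08:15-11:00, 13:15-15:45.
Clara ∩ Ravi ∩ Kavya ∩ Arjun: 08:15-11:00, 13:15-15:00, 15:30-15:45.
Clara ∩ Ravi ∩ Kavya ∩ Arjun ∩ Jonas: 08:15-11:00, 13:15-15:00, 15:30-15:45.
Clara ∩ Ravi ∩ Kavya ∩ Arjun ∩ Jonas ∩ Grace: 08:15-11:00, 13:15-15:00, 15:30-15:45.

08:15-11:00, 13:15-15:00, 15:30-15:45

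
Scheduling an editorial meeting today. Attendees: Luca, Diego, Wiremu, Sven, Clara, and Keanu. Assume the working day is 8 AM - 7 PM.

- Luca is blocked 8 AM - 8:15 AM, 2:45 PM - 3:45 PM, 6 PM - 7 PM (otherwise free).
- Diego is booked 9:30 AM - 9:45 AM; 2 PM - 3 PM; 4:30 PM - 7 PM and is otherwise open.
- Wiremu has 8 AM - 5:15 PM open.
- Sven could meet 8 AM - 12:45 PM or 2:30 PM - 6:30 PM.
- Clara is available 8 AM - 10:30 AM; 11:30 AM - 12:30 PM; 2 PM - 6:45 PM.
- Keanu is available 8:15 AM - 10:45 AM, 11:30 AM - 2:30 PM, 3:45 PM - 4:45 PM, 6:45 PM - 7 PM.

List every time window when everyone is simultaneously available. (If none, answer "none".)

08:15-09:30, 09:45-10:30, 11:30-12:30, 15:45-16:30

Luca free: 08:15-14:45, 15:45-18:00 (invert busy blocks within the working day).
Diego free: 08:00-09:30, 09:45-14:00, 15:00-16:30 (invert busy blocks within the working day).
Wiremu free: 08:00-17:15.
Sven free: 08:00-12:45, 14:30-18:30.
Clara free: 08:00-10:30, 11:30-12:30, 14:00-18:45.
Keanu free: 08:15-10:45, 11:30-14:30, 15:45-16:45, 18:45-19:00.
Luca ∩ Diego: 08:15-09:30, 09:45-14:00, 15:45-16:30.
Luca ∩ Diego ∩ Wiremu: 08:15-09:30, 09:45-14:00, 15:45-16:30.
Luca ∩ Diego ∩ Wiremu ∩ Sven: 08:15-09:30, 09:45-12:45, 15:45-16:30.
Luca ∩ Diego ∩ Wiremu ∩ Sven ∩ Clara: 08:15-09:30, 09:45-10:30, 11:30-12:30, 15:45-16:30.
Luca ∩ Diego ∩ Wiremu ∩ Sven ∩ Clara ∩ Keanu: 08:15-09:30, 09:45-10:30, 11:30-12:30, 15:45-16:30.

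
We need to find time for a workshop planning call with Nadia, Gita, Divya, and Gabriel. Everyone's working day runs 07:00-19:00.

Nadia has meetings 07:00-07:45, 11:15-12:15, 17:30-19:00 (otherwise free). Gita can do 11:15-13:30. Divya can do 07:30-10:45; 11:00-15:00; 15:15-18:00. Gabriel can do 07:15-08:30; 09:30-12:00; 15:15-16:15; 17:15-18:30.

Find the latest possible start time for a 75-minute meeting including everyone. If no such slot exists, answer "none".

none

Nadia free: 07:45-11:15, 12:15-17:30 (invert busy blocks within the working day).
Gita free: 11:15-13:30.
Divya free: 07:30-10:45, 11:00-15:00, 15:15-18:00.
Gabriel free: 07:15-08:30, 09:30-12:00, 15:15-16:15, 17:15-18:30.
Nadia ∩ Gita: 12:15-13:30.
Nadia ∩ Gita ∩ Divya: 12:15-13:30.
Nadia ∩ Gita ∩ Divya ∩ Gabriel: ∅.
There is no time when everyone is free.
No common window is at least 75 minutes long.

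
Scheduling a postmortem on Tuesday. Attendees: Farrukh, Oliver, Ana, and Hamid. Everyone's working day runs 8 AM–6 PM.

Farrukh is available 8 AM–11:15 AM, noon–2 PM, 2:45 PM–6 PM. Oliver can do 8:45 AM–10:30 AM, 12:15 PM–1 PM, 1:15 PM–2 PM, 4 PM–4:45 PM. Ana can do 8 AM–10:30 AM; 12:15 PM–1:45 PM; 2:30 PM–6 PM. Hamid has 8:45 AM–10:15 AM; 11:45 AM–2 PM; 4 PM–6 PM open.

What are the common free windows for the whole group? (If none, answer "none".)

Farrukh ∩ Oliver: 08:45-10:30, 12:15-13:00, 13:15-14:00, 16:00-16:45.
Farrukh ∩ Oliver ∩ Ana: 08:45-10:30, 12:15-13:00, 13:15-13:45, 16:00-16:45.
Farrukh ∩ Oliver ∩ Ana ∩ Hamid: 08:45-10:15, 12:15-13:00, 13:15-13:45, 16:00-16:45.
Those are the intersection windows.

08:45-10:15, 12:15-13:00, 13:15-13:45, 16:00-16:45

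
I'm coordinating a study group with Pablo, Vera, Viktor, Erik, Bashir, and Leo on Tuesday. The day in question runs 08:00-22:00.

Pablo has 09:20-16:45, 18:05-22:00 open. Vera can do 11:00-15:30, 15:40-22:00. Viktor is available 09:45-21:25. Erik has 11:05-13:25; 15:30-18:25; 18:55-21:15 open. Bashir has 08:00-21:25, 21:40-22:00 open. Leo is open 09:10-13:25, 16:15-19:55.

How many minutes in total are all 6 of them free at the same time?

250

Pablo ∩ Vera: 11:00-15:30, 15:40-16:45, 18:05-22:00.
Pablo ∩ Vera ∩ Viktor: 11:00-15:30, 15:40-16:45, 18:05-21:25.
Pablo ∩ Vera ∩ Viktor ∩ Erik: 11:05-13:25, 15:40-16:45, 18:05-18:25, 18:55-21:15.
Pablo ∩ Vera ∩ Viktor ∩ Erik ∩ Bashir: 11:05-13:25, 15:40-16:45, 18:05-18:25, 18:55-21:15.
Pablo ∩ Vera ∩ Viktor ∩ Erik ∩ Bashir ∩ Leo: 11:05-13:25, 16:15-16:45, 18:05-18:25, 18:55-19:55.
Summing the common windows: 140 + 30 + 20 + 60 = 250 minutes.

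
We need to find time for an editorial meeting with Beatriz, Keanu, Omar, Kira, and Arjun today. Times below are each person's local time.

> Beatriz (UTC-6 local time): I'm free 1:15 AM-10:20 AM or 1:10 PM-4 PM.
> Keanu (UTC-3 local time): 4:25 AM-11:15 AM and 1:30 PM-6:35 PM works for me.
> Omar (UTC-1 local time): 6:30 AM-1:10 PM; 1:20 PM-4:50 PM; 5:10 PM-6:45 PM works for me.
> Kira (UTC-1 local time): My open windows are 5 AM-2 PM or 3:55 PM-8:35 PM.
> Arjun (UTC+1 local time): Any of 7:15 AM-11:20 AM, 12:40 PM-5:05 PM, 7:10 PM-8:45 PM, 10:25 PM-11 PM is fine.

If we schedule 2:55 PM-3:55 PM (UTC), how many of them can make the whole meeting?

3

Beatriz in UTC: 07:15-16:20, 19:10-22:00 (add 6h to convert from UTC-6).
Keanu in UTC: 07:25-14:15, 16:30-21:35 (add 3h to convert from UTC-3).
Omar in UTC: 07:30-14:10, 14:20-17:50, 18:10-19:45 (add 1h to convert from UTC-1).
Kira in UTC: 06:00-15:00, 16:55-21:35 (add 1h to convert from UTC-1).
Arjun in UTC: 06:15-10:20, 11:40-16:05, 18:10-19:45, 21:25-22:00 (subtract 1h to convert from UTC+1).
Beatriz, Omar, and Arjun can make the full 14:55-15:55 slot — that's 3.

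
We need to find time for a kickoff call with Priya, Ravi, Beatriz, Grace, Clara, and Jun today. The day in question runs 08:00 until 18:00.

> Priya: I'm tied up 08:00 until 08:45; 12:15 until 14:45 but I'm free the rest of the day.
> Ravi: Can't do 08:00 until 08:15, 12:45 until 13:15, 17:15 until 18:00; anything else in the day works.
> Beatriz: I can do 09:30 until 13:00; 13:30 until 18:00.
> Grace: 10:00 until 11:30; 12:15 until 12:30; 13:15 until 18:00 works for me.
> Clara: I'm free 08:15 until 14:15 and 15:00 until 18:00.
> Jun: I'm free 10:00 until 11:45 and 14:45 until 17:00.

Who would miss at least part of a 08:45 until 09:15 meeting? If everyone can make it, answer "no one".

Priya free: 08:45-12:15, 14:45-18:00 (invert busy blocks within the working day).
Ravi free: 08:15-12:45, 13:15-17:15 (invert busy blocks within the working day).
Beatriz free: 09:30-13:00, 13:30-18:00.
Grace free: 10:00-11:30, 12:15-12:30, 13:15-18:00.
Clara free: 08:15-14:15, 15:00-18:00.
Jun free: 10:00-11:45, 14:45-17:00.
Priya: free for 08:45-09:15. Ravi: free for 08:45-09:15. Beatriz: not fully free for 08:45-09:15. Grace: not fully free for 08:45-09:15. Clara: free for 08:45-09:15. Jun: not fully free for 08:45-09:15.

Beatriz, Grace, Jun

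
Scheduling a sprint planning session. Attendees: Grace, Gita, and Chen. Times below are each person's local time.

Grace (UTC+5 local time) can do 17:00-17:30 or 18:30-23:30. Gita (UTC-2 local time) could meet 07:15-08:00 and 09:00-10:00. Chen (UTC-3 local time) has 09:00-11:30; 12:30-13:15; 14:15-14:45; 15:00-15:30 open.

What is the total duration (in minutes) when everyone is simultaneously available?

Grace in UTC: 12:00-12:30, 13:30-18:30 (subtract 5h to convert from UTC+5).
Gita in UTC: 09:15-10:00, 11:00-12:00 (add 2h to convert from UTC-2).
Chen in UTC: 12:00-14:30, 15:30-16:15, 17:15-17:45, 18:00-18:30 (add 3h to convert from UTC-3).
Grace ∩ Gita: ∅.
Grace ∩ Gita ∩ Chen: ∅.
There is no time when everyone is free.
There is no common window, so the total is 0 minutes.

0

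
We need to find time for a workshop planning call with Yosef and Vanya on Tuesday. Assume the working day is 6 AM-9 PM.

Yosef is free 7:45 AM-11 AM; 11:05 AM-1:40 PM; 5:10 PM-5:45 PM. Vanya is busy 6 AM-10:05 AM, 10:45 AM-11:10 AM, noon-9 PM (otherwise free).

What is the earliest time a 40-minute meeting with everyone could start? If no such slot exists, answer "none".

Yosef free: 07:45-11:00, 11:05-13:40, 17:10-17:45.
Vanya free: 10:05-10:45, 11:10-12:00 (invert busy blocks within the working day).
Yosef ∩ Vanya: 10:05-10:45, 11:10-12:00.
The first common window of at least 40 minutes is 10:05-10:45, so the earliest start is 10:05.

10:05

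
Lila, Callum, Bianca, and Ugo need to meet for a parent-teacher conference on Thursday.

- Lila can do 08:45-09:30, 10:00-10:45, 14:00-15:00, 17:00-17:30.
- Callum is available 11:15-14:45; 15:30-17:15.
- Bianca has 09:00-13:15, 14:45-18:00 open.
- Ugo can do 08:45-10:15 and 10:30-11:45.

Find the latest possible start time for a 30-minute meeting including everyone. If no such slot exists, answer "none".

none

Lila ∩ Callum: 14:00-14:45, 17:00-17:15.
Lila ∩ Callum ∩ Bianca: 17:00-17:15.
Lila ∩ Callum ∩ Bianca ∩ Ugo: ∅.
There is no time when everyone is free.
No common window is at least 30 minutes long.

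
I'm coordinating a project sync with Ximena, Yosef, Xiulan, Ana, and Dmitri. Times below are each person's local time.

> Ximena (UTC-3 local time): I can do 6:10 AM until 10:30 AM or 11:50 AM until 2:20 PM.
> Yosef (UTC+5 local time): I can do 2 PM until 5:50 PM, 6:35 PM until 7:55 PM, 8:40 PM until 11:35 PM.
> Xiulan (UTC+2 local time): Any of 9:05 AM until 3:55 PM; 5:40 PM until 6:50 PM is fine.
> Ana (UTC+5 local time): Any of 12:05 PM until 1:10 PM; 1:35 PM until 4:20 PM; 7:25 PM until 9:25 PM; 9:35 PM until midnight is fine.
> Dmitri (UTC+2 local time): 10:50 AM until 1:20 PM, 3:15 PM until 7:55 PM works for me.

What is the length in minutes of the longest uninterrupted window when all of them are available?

130

Ximena in UTC: 09:10-13:30, 14:50-17:20 (add 3h to convert from UTC-3).
Yosef in UTC: 09:00-12:50, 13:35-14:55, 15:40-18:35 (subtract 5h to convert from UTC+5).
Xiulan in UTC: 07:05-13:55, 15:40-16:50 (subtract 2h to convert from UTC+2).
Ana in UTC: 07:05-08:10, 08:35-11:20, 14:25-16:25, 16:35-19:00 (subtract 5h to convert from UTC+5).
Dmitri in UTC: 08:50-11:20, 13:15-17:55 (subtract 2h to convert from UTC+2).
Ximena ∩ Yosef: 09:10-12:50, 14:50-14:55, 15:40-17:20.
Ximena ∩ Yosef ∩ Xiulan: 09:10-12:50, 15:40-16:50.
Ximena ∩ Yosef ∩ Xiulan ∩ Ana: 09:10-11:20, 15:40-16:25, 16:35-16:50.
Ximena ∩ Yosef ∩ Xiulan ∩ Ana ∩ Dmitri: 09:10-11:20, 15:40-16:25, 16:35-16:50.
So the common availability across everyone is 09:10-11:20, 15:40-16:25, 16:35-16:50.
The longest is 09:10-11:20 at 130 minutes.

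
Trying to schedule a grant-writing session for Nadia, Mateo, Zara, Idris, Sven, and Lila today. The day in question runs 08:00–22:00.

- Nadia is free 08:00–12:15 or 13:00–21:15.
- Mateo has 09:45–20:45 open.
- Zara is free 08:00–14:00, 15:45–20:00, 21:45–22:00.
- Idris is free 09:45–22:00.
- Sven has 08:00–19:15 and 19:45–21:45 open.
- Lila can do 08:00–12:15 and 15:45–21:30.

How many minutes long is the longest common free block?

210

Nadia ∩ Mateo: 09:45-12:15, 13:00-20:45.
Nadia ∩ Mateo ∩ Zara: 09:45-12:15, 13:00-14:00, 15:45-20:00.
Nadia ∩ Mateo ∩ Zara ∩ Idris: 09:45-12:15, 13:00-14:00, 15:45-20:00.
Nadia ∩ Mateo ∩ Zara ∩ Idris ∩ Sven: 09:45-12:15, 13:00-14:00, 15:45-19:15, 19:45-20:00.
Nadia ∩ Mateo ∩ Zara ∩ Idris ∩ Sven ∩ Lila: 09:45-12:15, 15:45-19:15, 19:45-20:00.
The longest is 15:45-19:15 at 210 minutes.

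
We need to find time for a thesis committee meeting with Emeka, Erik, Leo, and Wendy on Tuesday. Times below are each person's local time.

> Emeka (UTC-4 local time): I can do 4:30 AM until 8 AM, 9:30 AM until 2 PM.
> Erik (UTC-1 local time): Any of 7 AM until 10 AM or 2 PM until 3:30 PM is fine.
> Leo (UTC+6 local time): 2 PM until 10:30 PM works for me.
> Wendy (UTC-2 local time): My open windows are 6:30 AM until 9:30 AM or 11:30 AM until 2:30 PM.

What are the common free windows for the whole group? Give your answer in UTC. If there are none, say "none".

08:30-11:00, 15:00-16:30

Emeka in UTC: 08:30-12:00, 13:30-18:00 (add 4h to convert from UTC-4).
Erik in UTC: 08:00-11:00, 15:00-16:30 (add 1h to convert from UTC-1).
Leo in UTC: 08:00-16:30 (subtract 6h to convert from UTC+6).
Wendy in UTC: 08:30-11:30, 13:30-16:30 (add 2h to convert from UTC-2).
Emeka ∩ Erik: 08:30-11:00, 15:00-16:30.
Emeka ∩ Erik ∩ Leo: 08:30-11:00, 15:00-16:30.
Emeka ∩ Erik ∩ Leo ∩ Wendy: 08:30-11:00, 15:00-16:30.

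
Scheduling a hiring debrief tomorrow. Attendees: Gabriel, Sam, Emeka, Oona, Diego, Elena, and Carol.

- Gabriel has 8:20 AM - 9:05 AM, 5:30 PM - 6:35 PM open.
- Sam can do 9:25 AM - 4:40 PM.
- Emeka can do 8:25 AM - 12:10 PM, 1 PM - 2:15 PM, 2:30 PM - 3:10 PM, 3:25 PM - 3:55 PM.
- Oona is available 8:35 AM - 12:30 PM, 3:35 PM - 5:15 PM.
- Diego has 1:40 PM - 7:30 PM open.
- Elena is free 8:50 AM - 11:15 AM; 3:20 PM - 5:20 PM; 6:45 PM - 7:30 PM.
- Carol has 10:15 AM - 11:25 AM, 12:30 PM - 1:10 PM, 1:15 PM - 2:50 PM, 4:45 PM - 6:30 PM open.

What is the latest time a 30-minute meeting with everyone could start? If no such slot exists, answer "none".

Gabriel ∩ Sam: ∅.
Gabriel ∩ Sam ∩ Emeka: ∅.
Gabriel ∩ Sam ∩ Emeka ∩ Oona: ∅.
Gabriel ∩ Sam ∩ Emeka ∩ Oona ∩ Diego: ∅.
Gabriel ∩ Sam ∩ Emeka ∩ Oona ∩ Diego ∩ Elena: ∅.
Gabriel ∩ Sam ∩ Emeka ∩ Oona ∩ Diego ∩ Elena ∩ Carol: ∅.
There is no time when everyone is free.
No common window is at least 30 minutes long.

none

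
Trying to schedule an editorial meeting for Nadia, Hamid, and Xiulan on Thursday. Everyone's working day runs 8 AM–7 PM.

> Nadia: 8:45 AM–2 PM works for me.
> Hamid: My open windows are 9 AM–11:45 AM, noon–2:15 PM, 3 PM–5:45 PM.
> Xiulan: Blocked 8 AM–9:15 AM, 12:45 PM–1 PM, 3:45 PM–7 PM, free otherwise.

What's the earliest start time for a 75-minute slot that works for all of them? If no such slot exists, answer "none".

Nadia free: 08:45-14:00.
Hamid free: 09:00-11:45, 12:00-14:15, 15:00-17:45.
Xiulan free: 09:15-12:45, 13:00-15:45 (invert busy blocks within the working day).
Nadia ∩ Hamid: 09:00-11:45, 12:00-14:00.
Nadia ∩ Hamid ∩ Xiulan: 09:15-11:45, 12:00-12:45, 13:00-14:00.
The first common window of at least 75 minutes is 09:15-11:45, so the earliest start is 09:15.

09:15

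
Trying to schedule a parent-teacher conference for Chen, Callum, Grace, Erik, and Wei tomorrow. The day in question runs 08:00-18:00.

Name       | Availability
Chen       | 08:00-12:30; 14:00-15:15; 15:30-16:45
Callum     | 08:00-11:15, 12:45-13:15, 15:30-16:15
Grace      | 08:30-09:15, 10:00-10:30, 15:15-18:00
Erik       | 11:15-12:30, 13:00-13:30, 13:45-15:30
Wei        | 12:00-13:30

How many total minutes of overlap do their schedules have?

Chen ∩ Callum: 08:00-11:15, 15:30-16:15.
Chen ∩ Callum ∩ Grace: 08:30-09:15, 10:00-10:30, 15:30-16:15.
Chen ∩ Callum ∩ Grace ∩ Erik: ∅.
Chen ∩ Callum ∩ Grace ∩ Erik ∩ Wei: ∅.
There is no time when everyone is free.
There is no common window, so the total is 0 minutes.

0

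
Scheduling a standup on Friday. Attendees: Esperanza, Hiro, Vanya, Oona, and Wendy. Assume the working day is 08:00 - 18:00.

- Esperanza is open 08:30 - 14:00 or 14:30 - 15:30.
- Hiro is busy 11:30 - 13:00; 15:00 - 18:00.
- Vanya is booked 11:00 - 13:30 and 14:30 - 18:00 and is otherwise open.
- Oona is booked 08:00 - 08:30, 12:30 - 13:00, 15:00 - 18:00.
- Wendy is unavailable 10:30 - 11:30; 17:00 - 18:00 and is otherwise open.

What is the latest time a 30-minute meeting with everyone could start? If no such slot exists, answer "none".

13:30

Esperanza free: 08:30-14:00, 14:30-15:30.
Hiro free: 08:00-11:30, 13:00-15:00 (invert busy blocks within the working day).
Vanya free: 08:00-11:00, 13:30-14:30 (invert busy blocks within the working day).
Oona free: 08:30-12:30, 13:00-15:00 (invert busy blocks within the working day).
Wendy free: 08:00-10:30, 11:30-17:00 (invert busy blocks within the working day).
Esperanza ∩ Hiro: 08:30-11:30, 13:00-14:00, 14:30-15:00.
Esperanza ∩ Hiro ∩ Vanya: 08:30-11:00, 13:30-14:00.
Esperanza ∩ Hiro ∩ Vanya ∩ Oona: 08:30-11:00, 13:30-14:00.
Esperanza ∩ Hiro ∩ Vanya ∩ Oona ∩ Wendy: 08:30-10:30, 13:30-14:00.
The last common window of at least 30 minutes is 13:30-14:00; a 30-minute meeting can start as late as 13:30 and still end by 14:00.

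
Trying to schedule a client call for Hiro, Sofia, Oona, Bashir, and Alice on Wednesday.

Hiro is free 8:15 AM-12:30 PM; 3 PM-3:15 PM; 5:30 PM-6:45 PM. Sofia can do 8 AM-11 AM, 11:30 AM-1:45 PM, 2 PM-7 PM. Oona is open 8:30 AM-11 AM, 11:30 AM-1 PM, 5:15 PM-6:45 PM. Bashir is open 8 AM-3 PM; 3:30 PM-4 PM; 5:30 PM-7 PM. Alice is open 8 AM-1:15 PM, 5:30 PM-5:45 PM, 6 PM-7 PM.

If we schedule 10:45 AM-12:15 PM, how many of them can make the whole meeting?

Hiro, Bashir, and Alice can make the full 10:45-12:15 slot — that's 3.

3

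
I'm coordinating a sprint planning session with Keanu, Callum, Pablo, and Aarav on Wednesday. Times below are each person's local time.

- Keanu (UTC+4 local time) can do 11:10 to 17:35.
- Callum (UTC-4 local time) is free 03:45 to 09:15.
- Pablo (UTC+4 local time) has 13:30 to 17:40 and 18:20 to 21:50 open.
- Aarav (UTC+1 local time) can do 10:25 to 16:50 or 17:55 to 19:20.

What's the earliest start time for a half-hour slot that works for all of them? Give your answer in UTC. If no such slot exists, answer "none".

Keanu in UTC: 07:10-13:35 (subtract 4h to convert from UTC+4).
Callum in UTC: 07:45-13:15 (add 4h to convert from UTC-4).
Pablo in UTC: 09:30-13:40, 14:20-17:50 (subtract 4h to convert from UTC+4).
Aarav in UTC: 09:25-15:50, 16:55-18:20 (subtract 1h to convert from UTC+1).
Keanu ∩ Callum: 07:45-13:15.
Keanu ∩ Callum ∩ Pablo: 09:30-13:15.
Keanu ∩ Callum ∩ Pablo ∩ Aarav: 09:30-13:15.
So the common availability across everyone is 09:30-13:15.
The first common window of at least 30 minutes is 09:30-13:15, so the earliest start is 09:30.

09:30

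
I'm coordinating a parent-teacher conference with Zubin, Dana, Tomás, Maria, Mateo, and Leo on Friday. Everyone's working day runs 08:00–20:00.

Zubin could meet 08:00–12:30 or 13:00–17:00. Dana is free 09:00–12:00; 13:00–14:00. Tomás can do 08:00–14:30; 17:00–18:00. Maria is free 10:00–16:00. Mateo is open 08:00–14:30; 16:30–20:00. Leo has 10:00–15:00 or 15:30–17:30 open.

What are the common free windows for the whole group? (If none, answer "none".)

Zubin ∩ Dana: 09:00-12:00, 13:00-14:00.
Zubin ∩ Dana ∩ Tomás: 09:00-12:00, 13:00-14:00.
Zubin ∩ Dana ∩ Tomás ∩ Maria: 10:00-12:00, 13:00-14:00.
Zubin ∩ Dana ∩ Tomás ∩ Maria ∩ Mateo: 10:00-12:00, 13:00-14:00.
Zubin ∩ Dana ∩ Tomás ∩ Maria ∩ Mateo ∩ Leo: 10:00-12:00, 13:00-14:00.

10:00-12:00, 13:00-14:00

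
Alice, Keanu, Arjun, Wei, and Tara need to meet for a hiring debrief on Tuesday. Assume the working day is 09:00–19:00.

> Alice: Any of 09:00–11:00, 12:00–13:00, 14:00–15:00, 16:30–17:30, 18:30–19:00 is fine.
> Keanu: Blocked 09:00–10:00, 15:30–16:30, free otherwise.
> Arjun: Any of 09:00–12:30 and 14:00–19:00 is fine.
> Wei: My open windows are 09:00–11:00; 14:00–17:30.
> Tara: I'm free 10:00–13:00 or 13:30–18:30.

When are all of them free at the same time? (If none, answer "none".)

10:00-11:00, 14:00-15:00, 16:30-17:30

Alice free: 09:00-11:00, 12:00-13:00, 14:00-15:00, 16:30-17:30, 18:30-19:00.
Keanu free: 10:00-15:30, 16:30-19:00 (invert busy blocks within the working day).
Arjun free: 09:00-12:30, 14:00-19:00.
Wei free: 09:00-11:00, 14:00-17:30.
Tara free: 10:00-13:00, 13:30-18:30.
Alice ∩ Keanu: 10:00-11:00, 12:00-13:00, 14:00-15:00, 16:30-17:30, 18:30-19:00.
Alice ∩ Keanu ∩ Arjun: 10:00-11:00, 12:00-12:30, 14:00-15:00, 16:30-17:30, 18:30-19:00.
Alice ∩ Keanu ∩ Arjun ∩ Wei: 10:00-11:00, 14:00-15:00, 16:30-17:30.
Alice ∩ Keanu ∩ Arjun ∩ Wei ∩ Tara: 10:00-11:00, 14:00-15:00, 16:30-17:30.
Those are the intersection windows.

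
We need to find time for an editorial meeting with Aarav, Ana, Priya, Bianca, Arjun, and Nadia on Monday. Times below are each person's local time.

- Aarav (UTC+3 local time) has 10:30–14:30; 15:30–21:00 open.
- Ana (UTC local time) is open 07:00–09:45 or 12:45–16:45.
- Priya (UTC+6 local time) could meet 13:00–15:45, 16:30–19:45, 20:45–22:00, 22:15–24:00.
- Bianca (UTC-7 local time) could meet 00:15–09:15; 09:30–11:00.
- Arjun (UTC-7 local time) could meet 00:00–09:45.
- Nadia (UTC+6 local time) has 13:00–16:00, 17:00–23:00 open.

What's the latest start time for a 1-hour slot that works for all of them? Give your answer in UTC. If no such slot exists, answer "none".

Aarav in UTC: 07:30-11:30, 12:30-18:00 (subtract 3h to convert from UTC+3).
Ana in UTC: 07:00-09:45, 12:45-16:45.
Priya in UTC: 07:00-09:45, 10:30-13:45, 14:45-16:00, 16:15-18:00 (subtract 6h to convert from UTC+6).
Bianca in UTC: 07:15-16:15, 16:30-18:00 (add 7h to convert from UTC-7).
Arjun in UTC: 07:00-16:45 (add 7h to convert from UTC-7).
Nadia in UTC: 07:00-10:00, 11:00-17:00 (subtract 6h to convert from UTC+6).
Aarav ∩ Ana: 07:30-09:45, 12:45-16:45.
Aarav ∩ Ana ∩ Priya: 07:30-09:45, 12:45-13:45, 14:45-16:00, 16:15-16:45.
Aarav ∩ Ana ∩ Priya ∩ Bianca: 07:30-09:45, 12:45-13:45, 14:45-16:00, 16:30-16:45.
Aarav ∩ Ana ∩ Priya ∩ Bianca ∩ Arjun: 07:30-09:45, 12:45-13:45, 14:45-16:00, 16:30-16:45.
Aarav ∩ Ana ∩ Priya ∩ Bianca ∩ Arjun ∩ Nadia: 07:30-09:45, 12:45-13:45, 14:45-16:00, 16:30-16:45.
The last common window of at least 60 minutes is 14:45-16:00; a 60-minute meeting can start as late as 15:00 and still end by 16:00.

15:00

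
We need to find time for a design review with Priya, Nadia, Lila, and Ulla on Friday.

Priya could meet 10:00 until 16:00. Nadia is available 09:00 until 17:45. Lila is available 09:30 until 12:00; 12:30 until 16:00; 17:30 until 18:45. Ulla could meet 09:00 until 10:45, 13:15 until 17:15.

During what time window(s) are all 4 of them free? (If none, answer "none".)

10:00-10:45, 13:15-16:00

Priya ∩ Nadia: 10:00-16:00.
Priya ∩ Nadia ∩ Lila: 10:00-12:00, 12:30-16:00.
Priya ∩ Nadia ∩ Lila ∩ Ulla: 10:00-10:45, 13:15-16:00.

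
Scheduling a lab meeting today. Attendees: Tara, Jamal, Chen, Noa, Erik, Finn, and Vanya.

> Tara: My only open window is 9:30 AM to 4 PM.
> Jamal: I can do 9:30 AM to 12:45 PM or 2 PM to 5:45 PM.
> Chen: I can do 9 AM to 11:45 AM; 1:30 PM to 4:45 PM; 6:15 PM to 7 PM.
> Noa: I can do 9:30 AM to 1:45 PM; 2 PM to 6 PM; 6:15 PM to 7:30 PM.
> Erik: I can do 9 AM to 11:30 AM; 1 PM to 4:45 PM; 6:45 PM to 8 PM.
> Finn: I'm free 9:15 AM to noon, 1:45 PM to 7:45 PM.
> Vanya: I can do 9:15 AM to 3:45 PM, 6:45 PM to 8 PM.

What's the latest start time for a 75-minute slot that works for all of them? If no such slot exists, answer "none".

Tara ∩ Jamal: 09:30-12:45, 14:00-16:00.
Tara ∩ Jamal ∩ Chen: 09:30-11:45, 14:00-16:00.
Tara ∩ Jamal ∩ Chen ∩ Noa: 09:30-11:45, 14:00-16:00.
Tara ∩ Jamal ∩ Chen ∩ Noa ∩ Erik: 09:30-11:30, 14:00-16:00.
Tara ∩ Jamal ∩ Chen ∩ Noa ∩ Erik ∩ Finn: 09:30-11:30, 14:00-16:00.
Tara ∩ Jamal ∩ Chen ∩ Noa ∩ Erik ∩ Finn ∩ Vanya: 09:30-11:30, 14:00-15:45.
The last common window of at least 75 minutes is 14:00-15:45; a 75-minute meeting can start as late as 14:30 and still end by 15:45.

14:30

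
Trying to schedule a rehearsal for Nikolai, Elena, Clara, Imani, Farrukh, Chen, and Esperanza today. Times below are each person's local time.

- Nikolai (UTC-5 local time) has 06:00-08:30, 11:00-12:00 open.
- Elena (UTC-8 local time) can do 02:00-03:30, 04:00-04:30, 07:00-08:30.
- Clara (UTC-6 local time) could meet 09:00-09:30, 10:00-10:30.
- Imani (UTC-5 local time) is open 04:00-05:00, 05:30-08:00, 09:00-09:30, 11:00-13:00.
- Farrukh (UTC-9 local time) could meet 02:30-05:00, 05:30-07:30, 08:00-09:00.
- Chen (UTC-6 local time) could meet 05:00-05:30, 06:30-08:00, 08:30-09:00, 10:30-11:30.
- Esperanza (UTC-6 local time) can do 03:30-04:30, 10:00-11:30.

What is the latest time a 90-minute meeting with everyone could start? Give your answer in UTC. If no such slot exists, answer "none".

none

Nikolai in UTC: 11:00-13:30, 16:00-17:00 (add 5h to convert from UTC-5).
Elena in UTC: 10:00-11:30, 12:00-12:30, 15:00-16:30 (add 8h to convert from UTC-8).
Clara in UTC: 15:00-15:30, 16:00-16:30 (add 6h to convert from UTC-6).
Imani in UTC: 09:00-10:00, 10:30-13:00, 14:00-14:30, 16:00-18:00 (add 5h to convert from UTC-5).
Farrukh in UTC: 11:30-14:00, 14:30-16:30, 17:00-18:00 (add 9h to convert from UTC-9).
Chen in UTC: 11:00-11:30, 12:30-14:00, 14:30-15:00, 16:30-17:30 (add 6h to convert from UTC-6).
Esperanza in UTC: 09:30-10:30, 16:00-17:30 (add 6h to convert from UTC-6).
Nikolai ∩ Elena: 11:00-11:30, 12:00-12:30, 16:00-16:30.
Nikolai ∩ Elena ∩ Clara: 16:00-16:30.
Nikolai ∩ Elena ∩ Clara ∩ Imani: 16:00-16:30.
Nikolai ∩ Elena ∩ Clara ∩ Imani ∩ Farrukh: 16:00-16:30.
Nikolai ∩ Elena ∩ Clara ∩ Imani ∩ Farrukh ∩ Chen: ∅.
Nikolai ∩ Elena ∩ Clara ∩ Imani ∩ Farrukh ∩ Chen ∩ Esperanza: ∅.
There is no time when everyone is free.
No common window is at least 90 minutes long.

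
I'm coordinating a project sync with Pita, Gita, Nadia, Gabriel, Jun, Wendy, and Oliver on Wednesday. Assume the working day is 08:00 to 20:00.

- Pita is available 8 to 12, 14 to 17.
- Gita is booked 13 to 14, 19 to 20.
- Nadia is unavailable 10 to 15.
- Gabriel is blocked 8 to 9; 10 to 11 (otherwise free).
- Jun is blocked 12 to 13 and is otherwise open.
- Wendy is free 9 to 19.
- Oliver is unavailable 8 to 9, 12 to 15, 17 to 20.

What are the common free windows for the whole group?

09:00-10:00, 15:00-17:00

Pita free: 08:00-12:00, 14:00-17:00.
Gita free: 08:00-13:00, 14:00-19:00 (invert busy blocks within the working day).
Nadia free: 08:00-10:00, 15:00-20:00 (invert busy blocks within the working day).
Gabriel free: 09:00-10:00, 11:00-20:00 (invert busy blocks within the working day).
Jun free: 08:00-12:00, 13:00-20:00 (invert busy blocks within the working day).
Wendy free: 09:00-19:00.
Oliver free: 09:00-12:00, 15:00-17:00 (invert busy blocks within the working day).
Pita ∩ Gita: 08:00-12:00, 14:00-17:00.
Pita ∩ Gita ∩ Nadia: 08:00-10:00, 15:00-17:00.
Pita ∩ Gita ∩ Nadia ∩ Gabriel: 09:00-10:00, 15:00-17:00.
Pita ∩ Gita ∩ Nadia ∩ Gabriel ∩ Jun: 09:00-10:00, 15:00-17:00.
Pita ∩ Gita ∩ Nadia ∩ Gabriel ∩ Jun ∩ Wendy: 09:00-10:00, 15:00-17:00.
Pita ∩ Gita ∩ Nadia ∩ Gabriel ∩ Jun ∩ Wendy ∩ Oliver: 09:00-10:00, 15:00-17:00.
So the common availability across everyone is 09:00-10:00, 15:00-17:00.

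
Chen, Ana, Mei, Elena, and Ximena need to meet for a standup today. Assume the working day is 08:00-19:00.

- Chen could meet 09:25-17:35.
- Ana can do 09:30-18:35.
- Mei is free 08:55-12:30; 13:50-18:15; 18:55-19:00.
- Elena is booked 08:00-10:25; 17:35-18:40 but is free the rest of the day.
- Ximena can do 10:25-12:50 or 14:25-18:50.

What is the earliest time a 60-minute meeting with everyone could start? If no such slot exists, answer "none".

10:25

Chen free: 09:25-17:35.
Ana free: 09:30-18:35.
Mei free: 08:55-12:30, 13:50-18:15, 18:55-19:00.
Elena free: 10:25-17:35, 18:40-19:00 (invert busy blocks within the working day).
Ximena free: 10:25-12:50, 14:25-18:50.
Chen ∩ Ana: 09:30-17:35.
Chen ∩ Ana ∩ Mei: 09:30-12:30, 13:50-17:35.
Chen ∩ Ana ∩ Mei ∩ Elena: 10:25-12:30, 13:50-17:35.
Chen ∩ Ana ∩ Mei ∩ Elena ∩ Ximena: 10:25-12:30, 14:25-17:35.
Those are the intersection windows.
The first common window of at least 60 minutes is 10:25-12:30, so the earliest start is 10:25.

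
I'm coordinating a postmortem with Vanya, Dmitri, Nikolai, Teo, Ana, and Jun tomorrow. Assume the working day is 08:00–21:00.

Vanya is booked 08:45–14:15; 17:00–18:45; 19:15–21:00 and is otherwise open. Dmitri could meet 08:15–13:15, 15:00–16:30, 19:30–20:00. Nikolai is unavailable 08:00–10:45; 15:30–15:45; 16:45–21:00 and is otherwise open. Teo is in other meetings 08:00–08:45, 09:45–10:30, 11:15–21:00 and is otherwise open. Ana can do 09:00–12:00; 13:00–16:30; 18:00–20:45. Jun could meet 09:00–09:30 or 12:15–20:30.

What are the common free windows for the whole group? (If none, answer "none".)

none

Vanya free: 08:00-08:45, 14:15-17:00, 18:45-19:15 (invert busy blocks within the working day).
Dmitri free: 08:15-13:15, 15:00-16:30, 19:30-20:00.
Nikolai free: 10:45-15:30, 15:45-16:45 (invert busy blocks within the working day).
Teo free: 08:45-09:45, 10:30-11:15 (invert busy blocks within the working day).
Ana free: 09:00-12:00, 13:00-16:30, 18:00-20:45.
Jun free: 09:00-09:30, 12:15-20:30.
Vanya ∩ Dmitri: 08:15-08:45, 15:00-16:30.
Vanya ∩ Dmitri ∩ Nikolai: 15:00-15:30, 15:45-16:30.
Vanya ∩ Dmitri ∩ Nikolai ∩ Teo: ∅.
Vanya ∩ Dmitri ∩ Nikolai ∩ Teo ∩ Ana: ∅.
Vanya ∩ Dmitri ∩ Nikolai ∩ Teo ∩ Ana ∩ Jun: ∅.
There is no time when everyone is free.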